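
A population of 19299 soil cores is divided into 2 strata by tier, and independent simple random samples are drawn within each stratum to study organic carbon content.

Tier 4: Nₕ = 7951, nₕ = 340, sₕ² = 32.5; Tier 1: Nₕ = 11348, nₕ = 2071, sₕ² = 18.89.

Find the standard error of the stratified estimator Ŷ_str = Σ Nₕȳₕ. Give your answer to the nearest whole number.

2597

Var(Ŷ_str) = Σₕ Nₕ²(1 − fₕ)sₕ²/nₕ.
Tier 4: 7951²·(1 − 340/7951)·32.5/340 = 5.7845279 × 10^6.
Tier 1: 11348²·(1 − 2071/11348)·18.89/2071 = 960237.68.
Sum = 6.7447656 × 10^6.
SE = √(6.7447656 × 10^6) = 2597.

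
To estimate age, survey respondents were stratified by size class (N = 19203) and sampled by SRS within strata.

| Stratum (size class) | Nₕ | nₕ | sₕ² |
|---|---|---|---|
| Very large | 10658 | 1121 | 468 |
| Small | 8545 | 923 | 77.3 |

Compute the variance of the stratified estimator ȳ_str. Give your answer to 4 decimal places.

0.1299

Var(ȳ_str) = Σₕ Wₕ²(1 − fₕ)sₕ²/nₕ with Wₕ = Nₕ/N, N = 19203.
Very large: Wₕ = 0.55501745; term = 0.55501745²·(1 − 0.10517921)·468/1121 = 0.11507728.
Small: Wₕ = 0.44498255; term = 0.44498255²·(1 − 0.10801638)·77.3/923 = 0.014791787.
Sum = 0.12986907.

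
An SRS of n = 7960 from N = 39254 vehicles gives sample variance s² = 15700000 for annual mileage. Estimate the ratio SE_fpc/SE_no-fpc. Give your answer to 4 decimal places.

0.8929

f = n/N = 7960/39254 = 0.20278188.
SE_no-fpc = √(s²/n) = 44.41128; SE_fpc = √((1−f)s²/n) = 39.653532.
Ratio = √(1−f) = 0.89287072.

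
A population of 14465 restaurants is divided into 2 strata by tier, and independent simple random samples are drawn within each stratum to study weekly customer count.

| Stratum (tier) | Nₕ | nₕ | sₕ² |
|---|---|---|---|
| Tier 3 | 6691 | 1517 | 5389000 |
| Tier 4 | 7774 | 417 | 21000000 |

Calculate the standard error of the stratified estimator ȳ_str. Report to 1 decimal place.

Var(ȳ_str) = Σₕ Wₕ²(1 − fₕ)sₕ²/nₕ with Wₕ = Nₕ/N, N = 14465.
Tier 3: Wₕ = 0.46256481; term = 0.46256481²·(1 − 0.22672246)·5389000/1517 = 587.76427.
Tier 4: Wₕ = 0.53743519; term = 0.53743519²·(1 − 0.05364034)·21000000/417 = 13765.489.
Sum = 14353.253.
SE = √(14353.253) = 119.8.

119.8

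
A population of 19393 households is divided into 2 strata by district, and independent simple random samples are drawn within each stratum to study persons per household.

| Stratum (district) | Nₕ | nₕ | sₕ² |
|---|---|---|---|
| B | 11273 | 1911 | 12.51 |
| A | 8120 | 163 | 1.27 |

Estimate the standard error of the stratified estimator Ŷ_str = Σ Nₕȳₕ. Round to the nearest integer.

1093

Var(Ŷ_str) = Σₕ Nₕ²(1 − fₕ)sₕ²/nₕ.
B: 11273²·(1 − 1911/11273)·12.51/1911 = 690883.41.
A: 8120²·(1 − 163/8120)·1.27/163 = 503409.61.
Sum = 1.194293 × 10^6.
SE = √(1.194293 × 10^6) = 1093.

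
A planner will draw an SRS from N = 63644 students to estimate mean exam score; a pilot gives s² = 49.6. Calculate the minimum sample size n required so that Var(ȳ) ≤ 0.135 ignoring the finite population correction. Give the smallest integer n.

Without fpc, n₀ = s²/D = 49.6/0.135 = 367.4074.
Rounding up, n = 368.

368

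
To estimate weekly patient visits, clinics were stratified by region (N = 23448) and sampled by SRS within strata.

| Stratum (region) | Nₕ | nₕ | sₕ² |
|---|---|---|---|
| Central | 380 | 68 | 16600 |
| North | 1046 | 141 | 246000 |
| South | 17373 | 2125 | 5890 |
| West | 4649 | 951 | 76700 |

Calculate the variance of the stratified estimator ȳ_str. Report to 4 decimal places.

6.9139

Var(ȳ_str) = Σₕ Wₕ²(1 − fₕ)sₕ²/nₕ with Wₕ = Nₕ/N, N = 23448.
Central: Wₕ = 0.01620607; term = 0.01620607²·(1 − 0.17894737)·16600/68 = 0.052641197.
North: Wₕ = 0.04460935; term = 0.04460935²·(1 − 0.13479924)·246000/141 = 3.0038943.
South: Wₕ = 0.74091607; term = 0.74091607²·(1 − 0.12231624)·5890/2125 = 1.3354648.
West: Wₕ = 0.19826851; term = 0.19826851²·(1 − 0.20456012)·76700/951 = 2.5219106.
Sum = 6.9139109.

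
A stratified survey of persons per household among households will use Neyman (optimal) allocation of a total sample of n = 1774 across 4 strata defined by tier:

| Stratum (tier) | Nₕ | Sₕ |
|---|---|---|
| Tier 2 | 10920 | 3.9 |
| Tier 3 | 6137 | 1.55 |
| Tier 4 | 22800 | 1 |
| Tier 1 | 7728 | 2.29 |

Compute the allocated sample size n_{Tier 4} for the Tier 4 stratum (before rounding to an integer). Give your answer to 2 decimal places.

436.81

Neyman allocation: nₕ = n·NₕSₕ / Σⱼ NⱼSⱼ.
Σ NⱼSⱼ = 10920·3.9 + 6137·1.55 + 22800·1 + 7728·2.29 = 92597.47.
n_{Tier 4} = 1774·22800·1 / 92597.47 = 436.81.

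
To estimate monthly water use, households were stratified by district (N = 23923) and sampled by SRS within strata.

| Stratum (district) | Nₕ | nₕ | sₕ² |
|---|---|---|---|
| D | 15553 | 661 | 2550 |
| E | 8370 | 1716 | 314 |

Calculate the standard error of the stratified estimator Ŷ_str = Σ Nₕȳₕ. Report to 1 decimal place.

Var(Ŷ_str) = Σₕ Nₕ²(1 − fₕ)sₕ²/nₕ.
D: 15553²·(1 − 661/15553)·2550/661 = 8.9352338 × 10^8.
E: 8370²·(1 − 1716/8370)·314/1716 = 1.019109 × 10^7.
Sum = 9.0371447 × 10^8.
SE = √(9.0371447 × 10^8) = 30061.8.

30061.8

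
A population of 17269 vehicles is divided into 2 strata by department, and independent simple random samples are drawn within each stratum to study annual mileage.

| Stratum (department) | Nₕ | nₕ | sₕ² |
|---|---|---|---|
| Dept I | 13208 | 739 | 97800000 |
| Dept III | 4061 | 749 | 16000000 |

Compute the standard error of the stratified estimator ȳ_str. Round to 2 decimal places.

Var(ȳ_str) = Σₕ Wₕ²(1 − fₕ)sₕ²/nₕ with Wₕ = Nₕ/N, N = 17269.
Dept I: Wₕ = 0.76483873; term = 0.76483873²·(1 − 0.05595094)·97800000/739 = 73085.079.
Dept III: Wₕ = 0.23516127; term = 0.23516127²·(1 − 0.18443733)·16000000/749 = 963.44539.
Sum = 74048.524.
SE = √(74048.524) = 272.12.

272.12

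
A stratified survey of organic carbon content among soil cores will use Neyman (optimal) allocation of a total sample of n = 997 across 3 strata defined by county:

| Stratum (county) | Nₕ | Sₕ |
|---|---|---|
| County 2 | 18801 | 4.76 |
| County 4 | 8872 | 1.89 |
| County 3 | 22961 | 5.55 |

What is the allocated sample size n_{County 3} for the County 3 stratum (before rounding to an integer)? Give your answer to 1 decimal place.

543.7

Neyman allocation: nₕ = n·NₕSₕ / Σⱼ NⱼSⱼ.
Σ NⱼSⱼ = 18801·4.76 + 8872·1.89 + 22961·5.55 = 233694.39.
n_{County 3} = 997·22961·5.55 / 233694.39 = 543.7.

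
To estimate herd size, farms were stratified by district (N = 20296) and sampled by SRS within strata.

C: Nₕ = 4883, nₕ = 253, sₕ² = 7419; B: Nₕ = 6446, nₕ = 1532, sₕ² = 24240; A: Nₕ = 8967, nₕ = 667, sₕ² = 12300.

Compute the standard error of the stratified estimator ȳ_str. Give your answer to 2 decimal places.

Var(ȳ_str) = Σₕ Wₕ²(1 − fₕ)sₕ²/nₕ with Wₕ = Nₕ/N, N = 20296.
C: Wₕ = 0.24058928; term = 0.24058928²·(1 − 0.05181241)·7419/253 = 1.6094284.
B: Wₕ = 0.31759953; term = 0.31759953²·(1 − 0.23766677)·24240/1532 = 1.2166857.
A: Wₕ = 0.44181119; term = 0.44181119²·(1 − 0.07438385)·12300/667 = 3.3318361.
Sum = 6.1579502.
SE = √(6.1579502) = 2.48.

2.48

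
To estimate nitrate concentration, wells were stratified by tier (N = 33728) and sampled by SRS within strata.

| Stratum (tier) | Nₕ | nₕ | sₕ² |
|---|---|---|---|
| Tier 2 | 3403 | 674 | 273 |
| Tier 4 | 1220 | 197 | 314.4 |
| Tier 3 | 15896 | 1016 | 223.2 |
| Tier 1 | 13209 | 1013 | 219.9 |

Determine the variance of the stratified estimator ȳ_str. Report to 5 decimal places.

Var(ȳ_str) = Σₕ Wₕ²(1 − fₕ)sₕ²/nₕ with Wₕ = Nₕ/N, N = 33728.
Tier 2: Wₕ = 0.10089540; term = 0.10089540²·(1 − 0.19806053)·273/674 = 0.0033066411.
Tier 4: Wₕ = 0.03617173; term = 0.03617173²·(1 − 0.16147541)·314.4/197 = 0.0017509373.
Tier 3: Wₕ = 0.47129981; term = 0.47129981²·(1 − 0.06391545)·223.2/1016 = 0.045678316.
Tier 1: Wₕ = 0.39163306; term = 0.39163306²·(1 − 0.07669014)·219.9/1013 = 0.030741281.
Sum = 0.081477175.

0.08148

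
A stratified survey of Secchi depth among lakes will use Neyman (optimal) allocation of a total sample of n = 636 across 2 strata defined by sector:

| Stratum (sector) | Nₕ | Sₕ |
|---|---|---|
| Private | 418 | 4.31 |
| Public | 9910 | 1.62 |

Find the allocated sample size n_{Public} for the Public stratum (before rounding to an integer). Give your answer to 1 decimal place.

571.8

Neyman allocation: nₕ = n·NₕSₕ / Σⱼ NⱼSⱼ.
Σ NⱼSⱼ = 418·4.31 + 9910·1.62 = 17855.78.
n_{Public} = 636·9910·1.62 / 17855.78 = 571.8.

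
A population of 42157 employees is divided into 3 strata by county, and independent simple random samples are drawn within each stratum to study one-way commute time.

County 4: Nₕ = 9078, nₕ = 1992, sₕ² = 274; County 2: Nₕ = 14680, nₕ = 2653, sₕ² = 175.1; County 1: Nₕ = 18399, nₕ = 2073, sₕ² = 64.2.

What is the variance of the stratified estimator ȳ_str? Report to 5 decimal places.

0.01677

Var(ȳ_str) = Σₕ Wₕ²(1 − fₕ)sₕ²/nₕ with Wₕ = Nₕ/N, N = 42157.
County 4: Wₕ = 0.21533790; term = 0.21533790²·(1 − 0.21943159)·274/1992 = 0.0049786679.
County 2: Wₕ = 0.34822212; term = 0.34822212²·(1 − 0.18072207)·175.1/2653 = 0.006556814.
County 1: Wₕ = 0.43643997; term = 0.43643997²·(1 − 0.11266917)·64.2/2073 = 0.0052344414.
Sum = 0.016769923.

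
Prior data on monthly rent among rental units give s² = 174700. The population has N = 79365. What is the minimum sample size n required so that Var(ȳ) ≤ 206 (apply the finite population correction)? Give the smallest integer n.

Without fpc, n₀ = s²/D = 174700/206 = 848.0583.
With fpc, (1 − n/N)·s²/n ≤ D requires n ≥ n₀/(1 + n₀/N) = 848.0583/(1 + 848.0583/79365) = 839.0921.
Rounding up, n = 840.

840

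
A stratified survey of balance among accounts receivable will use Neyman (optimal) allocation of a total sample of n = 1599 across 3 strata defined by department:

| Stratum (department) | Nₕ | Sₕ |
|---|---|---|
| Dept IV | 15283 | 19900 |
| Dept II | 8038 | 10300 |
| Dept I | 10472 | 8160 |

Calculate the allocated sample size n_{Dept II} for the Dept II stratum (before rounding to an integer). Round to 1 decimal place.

280.3

Neyman allocation: nₕ = n·NₕSₕ / Σⱼ NⱼSⱼ.
Σ NⱼSⱼ = 15283·19900 + 8038·10300 + 10472·8160 = 4.7237462 × 10^8.
n_{Dept II} = 1599·8038·10300 / (4.7237462 × 10^8) = 280.3.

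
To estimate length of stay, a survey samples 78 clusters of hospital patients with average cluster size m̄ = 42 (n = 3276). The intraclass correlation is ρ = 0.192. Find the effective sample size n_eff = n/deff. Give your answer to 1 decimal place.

deff = 1 + (42 − 1)·0.192 = 1 + 7.872 = 8.872.
n_eff = 3276 / 8.872 = 369.3.

369.3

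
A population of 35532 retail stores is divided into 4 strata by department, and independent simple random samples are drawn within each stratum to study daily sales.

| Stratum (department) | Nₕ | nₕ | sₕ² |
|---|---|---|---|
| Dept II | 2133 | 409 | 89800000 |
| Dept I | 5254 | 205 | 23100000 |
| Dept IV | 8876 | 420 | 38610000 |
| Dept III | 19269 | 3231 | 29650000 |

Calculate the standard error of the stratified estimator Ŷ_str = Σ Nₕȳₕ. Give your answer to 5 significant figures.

3.6786 × 10^6

Var(Ŷ_str) = Σₕ Nₕ²(1 − fₕ)sₕ²/nₕ.
Dept II: 2133²·(1 − 409/2133)·89800000/409 = 8.0738587 × 10^11.
Dept I: 5254²·(1 − 205/5254)·23100000/205 = 2.9891903 × 10^12.
Dept IV: 8876²·(1 − 420/8876)·38610000/420 = 6.8997408 × 10^12.
Dept III: 19269²·(1 − 3231/19269)·29650000/3231 = 2.8359406 × 10^12.
Sum = 1.3532258 × 10^13.
SE = √(1.3532258 × 10^13) = 3.6786 × 10^6.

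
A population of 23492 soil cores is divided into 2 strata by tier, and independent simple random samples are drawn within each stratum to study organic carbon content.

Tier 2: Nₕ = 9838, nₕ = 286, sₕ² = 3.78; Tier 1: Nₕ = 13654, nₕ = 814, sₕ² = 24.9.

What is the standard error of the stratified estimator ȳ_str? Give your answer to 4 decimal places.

0.1094

Var(ȳ_str) = Σₕ Wₕ²(1 − fₕ)sₕ²/nₕ with Wₕ = Nₕ/N, N = 23492.
Tier 2: Wₕ = 0.41878086; term = 0.41878086²·(1 − 0.02907095)·3.78/286 = 0.0022505409.
Tier 1: Wₕ = 0.58121914; term = 0.58121914²·(1 − 0.05961623)·24.9/814 = 0.0097176193.
Sum = 0.01196816.
SE = √(0.01196816) = 0.1094.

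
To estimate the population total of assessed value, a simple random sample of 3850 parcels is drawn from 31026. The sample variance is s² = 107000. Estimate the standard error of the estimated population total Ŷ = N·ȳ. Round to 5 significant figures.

Var(Ŷ) = N²·Var(ȳ) = N²·(1 − n/N)·s²/n.
f = 3850/31026 = 0.12408947; Var(ȳ) = 0.87591053·107000/3850 = 24.343487.
Var(Ŷ) = 31026² · 24.343487 = 2.3433349 × 10^10.
SE(Ŷ) = √(2.3433349 × 10^10) = 153080.

153080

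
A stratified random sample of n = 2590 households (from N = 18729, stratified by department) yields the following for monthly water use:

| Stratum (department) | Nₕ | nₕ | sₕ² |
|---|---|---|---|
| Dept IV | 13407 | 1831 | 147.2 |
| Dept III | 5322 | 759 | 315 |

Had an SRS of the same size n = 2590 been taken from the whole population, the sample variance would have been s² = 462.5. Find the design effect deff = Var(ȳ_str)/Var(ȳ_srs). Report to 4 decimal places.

Var(ȳ_str) = Σ Wₕ²(1−fₕ)sₕ²/nₕ with Wₕ = Nₕ/18729:
  Dept IV: (13407/18729)²·(1−1831/13407)·147.2/1831 = 0.035569717
  Dept III: (5322/18729)²·(1−759/5322)·315/759 = 0.028731939
  → Var(ȳ_str) = 0.064301656.
Var(ȳ_srs) = (1 − 2590/18729)·462.5/2590 = 0.1538771.
deff = 0.064301656 / 0.1538771 = 0.4179.

0.4179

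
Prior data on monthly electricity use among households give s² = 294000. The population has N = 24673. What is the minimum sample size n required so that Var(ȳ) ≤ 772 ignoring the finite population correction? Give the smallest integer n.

381

Without fpc, n₀ = s²/D = 294000/772 = 380.8290.
Rounding up, n = 381.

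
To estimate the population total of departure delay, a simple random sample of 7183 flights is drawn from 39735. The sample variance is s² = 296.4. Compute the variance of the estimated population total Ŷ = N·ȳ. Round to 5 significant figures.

5.3373 × 10^7

Var(Ŷ) = N²·Var(ȳ) = N²·(1 − n/N)·s²/n.
f = 7183/39735 = 0.18077262; Var(ȳ) = 0.81922738·296.4/7183 = 0.033804677.
Var(Ŷ) = 39735² · 0.033804677 = 5.3373198 × 10^7.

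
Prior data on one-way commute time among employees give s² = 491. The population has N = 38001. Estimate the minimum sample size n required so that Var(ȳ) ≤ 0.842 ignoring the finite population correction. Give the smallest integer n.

Without fpc, n₀ = s²/D = 491/0.842 = 583.1354.
Rounding up, n = 584.

584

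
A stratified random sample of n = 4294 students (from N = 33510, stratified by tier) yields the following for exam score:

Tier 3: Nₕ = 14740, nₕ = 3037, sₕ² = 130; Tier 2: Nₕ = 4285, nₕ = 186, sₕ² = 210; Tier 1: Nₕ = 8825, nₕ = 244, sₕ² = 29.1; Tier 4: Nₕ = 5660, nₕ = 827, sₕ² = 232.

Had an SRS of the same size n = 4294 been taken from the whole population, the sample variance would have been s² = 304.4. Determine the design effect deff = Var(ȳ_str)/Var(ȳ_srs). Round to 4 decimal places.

Var(ȳ_str) = Σ Wₕ²(1−fₕ)sₕ²/nₕ with Wₕ = Nₕ/33510:
  Tier 3: (14740/33510)²·(1−3037/14740)·130/3037 = 0.0065757364
  Tier 2: (4285/33510)²·(1−186/4285)·210/186 = 0.017659819
  Tier 1: (8825/33510)²·(1−244/8825)·29.1/244 = 0.0080427936
  Tier 4: (5660/33510)²·(1−827/5660)·232/827 = 0.0068338721
  → Var(ȳ_str) = 0.039112221.
Var(ȳ_srs) = (1 − 4294/33510)·304.4/4294 = 0.061805758.
deff = 0.039112221 / 0.061805758 = 0.6328.

0.6328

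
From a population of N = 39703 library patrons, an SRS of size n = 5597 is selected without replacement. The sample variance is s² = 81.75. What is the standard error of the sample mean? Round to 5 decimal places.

Under SRS without replacement, Var(ȳ) = (1 − f)·s²/n with f = n/N = 5597/39703 = 0.14097171.
Var(ȳ) = (1 − 0.14097171)·81.75/5597 = 0.85902829·0.014606039 = 0.012547001.
SE(ȳ) = √(0.012547001) = 0.11201.

0.11201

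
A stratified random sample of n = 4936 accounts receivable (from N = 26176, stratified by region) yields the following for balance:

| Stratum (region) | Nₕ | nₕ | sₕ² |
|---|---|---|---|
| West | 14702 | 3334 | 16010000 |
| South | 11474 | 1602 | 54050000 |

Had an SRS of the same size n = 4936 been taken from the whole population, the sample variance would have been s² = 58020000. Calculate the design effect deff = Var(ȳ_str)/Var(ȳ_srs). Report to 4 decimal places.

0.7076

Var(ȳ_str) = Σ Wₕ²(1−fₕ)sₕ²/nₕ with Wₕ = Nₕ/26176:
  West: (14702/26176)²·(1−3334/14702)·16010000/3334 = 1171.331
  South: (11474/26176)²·(1−1602/11474)·54050000/1602 = 5577.5904
  → Var(ȳ_str) = 6748.9214.
Var(ȳ_srs) = (1 − 4936/26176)·58020000/4936 = 9537.9228.
deff = 6748.9214 / 9537.9228 = 0.7076.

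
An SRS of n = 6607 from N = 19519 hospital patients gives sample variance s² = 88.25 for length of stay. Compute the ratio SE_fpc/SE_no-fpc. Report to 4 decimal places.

f = n/N = 6607/19519 = 0.33849070.
SE_no-fpc = √(s²/n) = 0.11557269; SE_fpc = √((1−f)s²/n) = 0.093998988.
Ratio = √(1−f) = 0.81333222.

0.8133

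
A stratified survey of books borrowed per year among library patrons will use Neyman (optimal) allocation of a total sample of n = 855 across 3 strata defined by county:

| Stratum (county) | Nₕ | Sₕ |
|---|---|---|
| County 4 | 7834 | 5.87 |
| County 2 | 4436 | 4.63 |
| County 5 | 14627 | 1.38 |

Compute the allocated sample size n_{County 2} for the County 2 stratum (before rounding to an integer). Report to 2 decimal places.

202.52

Neyman allocation: nₕ = n·NₕSₕ / Σⱼ NⱼSⱼ.
Σ NⱼSⱼ = 7834·5.87 + 4436·4.63 + 14627·1.38 = 86709.52.
n_{County 2} = 855·4436·4.63 / 86709.52 = 202.52.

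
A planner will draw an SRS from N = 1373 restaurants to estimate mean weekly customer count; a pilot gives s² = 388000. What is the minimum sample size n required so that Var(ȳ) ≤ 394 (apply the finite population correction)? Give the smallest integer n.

Without fpc, n₀ = s²/D = 388000/394 = 984.7716.
With fpc, (1 − n/N)·s²/n ≤ D requires n ≥ n₀/(1 + n₀/N) = 984.7716/(1 + 984.7716/1373) = 573.4616.
Rounding up, n = 574.

574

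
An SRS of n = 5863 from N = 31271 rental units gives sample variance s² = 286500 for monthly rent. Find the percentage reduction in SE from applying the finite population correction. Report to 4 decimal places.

9.8607

f = n/N = 5863/31271 = 0.18749001.
SE_no-fpc = √(s²/n) = 6.9904055; SE_fpc = √((1−f)s²/n) = 6.3011051.
Ratio = √(1−f) = 0.90139336. Reduction = 100·(1 − 0.90139336) = 9.8607%.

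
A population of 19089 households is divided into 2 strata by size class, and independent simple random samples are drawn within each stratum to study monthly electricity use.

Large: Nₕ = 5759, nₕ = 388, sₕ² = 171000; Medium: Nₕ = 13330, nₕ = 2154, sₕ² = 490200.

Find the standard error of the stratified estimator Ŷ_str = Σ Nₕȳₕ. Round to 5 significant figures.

218030

Var(Ŷ_str) = Σₕ Nₕ²(1 − fₕ)sₕ²/nₕ.
Large: 5759²·(1 − 388/5759)·171000/388 = 1.3632221 × 10^10.
Medium: 13330²·(1 − 2154/13330)·490200/2154 = 3.390347 × 10^10.
Sum = 4.7535691 × 10^10.
SE = √(4.7535691 × 10^10) = 218030.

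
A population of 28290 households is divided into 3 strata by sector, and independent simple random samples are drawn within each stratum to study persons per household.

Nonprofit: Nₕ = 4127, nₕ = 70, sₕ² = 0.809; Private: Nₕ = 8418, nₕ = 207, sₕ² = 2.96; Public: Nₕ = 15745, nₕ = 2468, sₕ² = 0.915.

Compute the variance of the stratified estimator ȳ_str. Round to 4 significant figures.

Var(ȳ_str) = Σₕ Wₕ²(1 − fₕ)sₕ²/nₕ with Wₕ = Nₕ/N, N = 28290.
Nonprofit: Wₕ = 0.14588194; term = 0.14588194²·(1 − 0.01696147)·0.809/70 = 2.4178205 × 10^-4.
Private: Wₕ = 0.29756098; term = 0.29756098²·(1 − 0.02459016)·2.96/207 = 0.0012349815.
Public: Wₕ = 0.55655709; term = 0.55655709²·(1 − 0.15674817)·0.915/2468 = 9.6839528 × 10^-5.
Sum = 0.0015736031.

0.001574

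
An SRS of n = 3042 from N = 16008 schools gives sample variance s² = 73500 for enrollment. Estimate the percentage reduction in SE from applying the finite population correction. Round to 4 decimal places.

f = n/N = 3042/16008 = 0.19002999.
SE_no-fpc = √(s²/n) = 4.9154588; SE_fpc = √((1−f)s²/n) = 4.4238311.
Ratio = √(1−f) = 0.89998334. Reduction = 100·(1 − 0.89998334) = 10.0017%.

10.0017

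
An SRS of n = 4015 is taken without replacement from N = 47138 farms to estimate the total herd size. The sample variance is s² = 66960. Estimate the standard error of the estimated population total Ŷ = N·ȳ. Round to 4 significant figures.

184100

Var(Ŷ) = N²·Var(ȳ) = N²·(1 − n/N)·s²/n.
f = 4015/47138 = 0.08517544; Var(ȳ) = 0.91482456·66960/4015 = 15.25695.
Var(Ŷ) = 47138² · 15.25695 = 3.3900806 × 10^10.
SE(Ŷ) = √(3.3900806 × 10^10) = 184100.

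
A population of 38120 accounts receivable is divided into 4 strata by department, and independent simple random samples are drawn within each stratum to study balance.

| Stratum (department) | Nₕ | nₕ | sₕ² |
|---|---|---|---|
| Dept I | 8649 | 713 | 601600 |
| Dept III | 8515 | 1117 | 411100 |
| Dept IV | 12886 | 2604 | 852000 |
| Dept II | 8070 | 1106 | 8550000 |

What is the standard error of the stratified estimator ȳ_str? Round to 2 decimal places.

19.61

Var(ȳ_str) = Σₕ Wₕ²(1 − fₕ)sₕ²/nₕ with Wₕ = Nₕ/N, N = 38120.
Dept I: Wₕ = 0.22688877; term = 0.22688877²·(1 − 0.08243728)·601600/713 = 39.854748.
Dept III: Wₕ = 0.22337356; term = 0.22337356²·(1 − 0.13118027)·411100/1117 = 15.954658.
Dept IV: Wₕ = 0.33803778; term = 0.33803778²·(1 − 0.20207978)·852000/2604 = 29.832425.
Dept II: Wₕ = 0.21169990; term = 0.21169990²·(1 − 0.13705081)·8550000/1106 = 298.97681.
Sum = 384.61864.
SE = √(384.61864) = 19.61.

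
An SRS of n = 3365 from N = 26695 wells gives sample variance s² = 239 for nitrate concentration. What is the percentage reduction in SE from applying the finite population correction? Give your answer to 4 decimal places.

f = n/N = 3365/26695 = 0.12605357.
SE_no-fpc = √(s²/n) = 0.26650565; SE_fpc = √((1−f)s²/n) = 0.24914308.
Ratio = √(1−f) = 0.93485102. Reduction = 100·(1 − 0.93485102) = 6.5149%.

6.5149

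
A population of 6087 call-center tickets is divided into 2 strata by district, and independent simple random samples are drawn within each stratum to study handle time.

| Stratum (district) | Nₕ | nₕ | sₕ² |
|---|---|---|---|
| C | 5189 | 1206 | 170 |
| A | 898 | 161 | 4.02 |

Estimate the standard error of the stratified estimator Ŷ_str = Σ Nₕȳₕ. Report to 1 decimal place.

Var(Ŷ_str) = Σₕ Nₕ²(1 − fₕ)sₕ²/nₕ.
C: 5189²·(1 − 1206/5189)·170/1206 = 2.9133696 × 10^6.
A: 898²·(1 − 161/898)·4.02/161 = 16525.096.
Sum = 2.9298947 × 10^6.
SE = √(2.9298947 × 10^6) = 1711.7.

1711.7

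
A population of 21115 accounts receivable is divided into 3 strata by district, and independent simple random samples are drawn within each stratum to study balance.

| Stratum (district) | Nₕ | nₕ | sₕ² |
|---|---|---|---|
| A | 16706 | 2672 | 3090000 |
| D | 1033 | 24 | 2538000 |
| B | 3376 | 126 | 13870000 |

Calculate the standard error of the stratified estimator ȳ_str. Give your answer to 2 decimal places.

Var(ȳ_str) = Σₕ Wₕ²(1 − fₕ)sₕ²/nₕ with Wₕ = Nₕ/N, N = 21115.
A: Wₕ = 0.79119110; term = 0.79119110²·(1 − 0.15994254)·3090000/2672 = 608.12632.
D: Wₕ = 0.04892257; term = 0.04892257²·(1 − 0.02323330)·2538000/24 = 247.22347.
B: Wₕ = 0.15988634; term = 0.15988634²·(1 − 0.03732227)·13870000/126 = 2709.0034.
Sum = 3564.3532.
SE = √(3564.3532) = 59.70.

59.70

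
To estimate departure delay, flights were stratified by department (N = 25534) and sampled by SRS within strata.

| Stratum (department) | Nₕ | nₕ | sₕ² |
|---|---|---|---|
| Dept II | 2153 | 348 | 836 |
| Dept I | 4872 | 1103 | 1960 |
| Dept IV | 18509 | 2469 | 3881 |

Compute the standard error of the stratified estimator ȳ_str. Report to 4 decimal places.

Var(ȳ_str) = Σₕ Wₕ²(1 − fₕ)sₕ²/nₕ with Wₕ = Nₕ/N, N = 25534.
Dept II: Wₕ = 0.08431895; term = 0.08431895²·(1 − 0.16163493)·836/348 = 0.01431893.
Dept I: Wₕ = 0.19080442; term = 0.19080442²·(1 − 0.22639573)·1960/1103 = 0.050046795.
Dept IV: Wₕ = 0.72487664; term = 0.72487664²·(1 − 0.13339456)·3881/2469 = 0.71576781.
Sum = 0.78013354.
SE = √(0.78013354) = 0.8833.

0.8833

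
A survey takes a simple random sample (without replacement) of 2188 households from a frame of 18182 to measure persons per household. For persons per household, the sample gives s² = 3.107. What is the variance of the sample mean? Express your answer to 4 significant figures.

0.001249

Under SRS without replacement, Var(ȳ) = (1 − f)·s²/n with f = n/N = 2188/18182 = 0.12033880.
Var(ȳ) = (1 − 0.12033880)·3.107/2188 = 0.87966120·0.0014200183 = 0.001249135.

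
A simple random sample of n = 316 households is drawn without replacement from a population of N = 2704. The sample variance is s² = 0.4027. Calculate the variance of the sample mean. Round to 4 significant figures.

0.001125

Under SRS without replacement, Var(ȳ) = (1 − f)·s²/n with f = n/N = 316/2704 = 0.11686391.
Var(ȳ) = (1 − 0.11686391)·0.4027/316 = 0.88313609·0.0012743671 = 0.0011254396.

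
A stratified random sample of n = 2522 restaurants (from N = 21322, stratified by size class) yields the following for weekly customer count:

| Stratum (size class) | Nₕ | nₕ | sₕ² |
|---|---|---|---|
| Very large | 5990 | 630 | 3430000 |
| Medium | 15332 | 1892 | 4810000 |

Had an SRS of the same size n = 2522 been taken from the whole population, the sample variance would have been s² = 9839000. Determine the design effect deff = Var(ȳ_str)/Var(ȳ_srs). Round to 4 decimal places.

0.4468

Var(ȳ_str) = Σ Wₕ²(1−fₕ)sₕ²/nₕ with Wₕ = Nₕ/21322:
  Very large: (5990/21322)²·(1−630/5990)·3430000/630 = 384.49377
  Medium: (15332/21322)²·(1−1892/15332)·4810000/1892 = 1152.3015
  → Var(ȳ_str) = 1536.7953.
Var(ȳ_srs) = (1 − 2522/21322)·9839000/2522 = 3439.8206.
deff = 1536.7953 / 3439.8206 = 0.4468.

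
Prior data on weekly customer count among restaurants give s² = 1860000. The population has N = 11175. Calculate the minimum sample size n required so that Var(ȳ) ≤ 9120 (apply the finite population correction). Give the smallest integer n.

201

Without fpc, n₀ = s²/D = 1860000/9120 = 203.9474.
With fpc, (1 − n/N)·s²/n ≤ D requires n ≥ n₀/(1 + n₀/N) = 203.9474/(1 + 203.9474/11175) = 200.2920.
Rounding up, n = 201.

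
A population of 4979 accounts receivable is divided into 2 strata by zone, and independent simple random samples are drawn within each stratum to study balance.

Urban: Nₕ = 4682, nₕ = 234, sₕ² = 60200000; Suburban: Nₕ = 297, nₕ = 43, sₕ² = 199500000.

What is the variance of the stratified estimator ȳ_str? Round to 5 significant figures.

230240

Var(ȳ_str) = Σₕ Wₕ²(1 − fₕ)sₕ²/nₕ with Wₕ = Nₕ/N, N = 4979.
Urban: Wₕ = 0.94034947; term = 0.94034947²·(1 − 0.04997864)·60200000/234 = 216118.81.
Suburban: Wₕ = 0.05965053; term = 0.05965053²·(1 − 0.14478114)·199500000/43 = 14118.233.
Sum = 230237.04.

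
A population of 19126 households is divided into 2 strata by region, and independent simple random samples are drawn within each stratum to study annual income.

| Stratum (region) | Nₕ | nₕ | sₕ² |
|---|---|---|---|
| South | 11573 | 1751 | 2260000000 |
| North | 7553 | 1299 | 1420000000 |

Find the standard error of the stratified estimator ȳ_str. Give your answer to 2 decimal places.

Var(ȳ_str) = Σₕ Wₕ²(1 − fₕ)sₕ²/nₕ with Wₕ = Nₕ/N, N = 19126.
South: Wₕ = 0.60509254; term = 0.60509254²·(1 − 0.15130044)·2260000000/1751 = 401069.72.
North: Wₕ = 0.39490746; term = 0.39490746²·(1 − 0.17198464)·1420000000/1299 = 141158.9.
Sum = 542228.62.
SE = √(542228.62) = 736.36.

736.36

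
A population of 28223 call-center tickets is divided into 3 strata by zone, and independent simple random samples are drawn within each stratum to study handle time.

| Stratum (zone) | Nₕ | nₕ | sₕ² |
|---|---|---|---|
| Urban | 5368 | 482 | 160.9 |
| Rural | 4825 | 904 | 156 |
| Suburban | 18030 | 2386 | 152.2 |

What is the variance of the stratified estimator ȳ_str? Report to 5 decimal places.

0.03768

Var(ȳ_str) = Σₕ Wₕ²(1 − fₕ)sₕ²/nₕ with Wₕ = Nₕ/N, N = 28223.
Urban: Wₕ = 0.19019948; term = 0.19019948²·(1 − 0.08979136)·160.9/482 = 0.010991795.
Rural: Wₕ = 0.17095986; term = 0.17095986²·(1 − 0.18735751)·156/904 = 0.0040986797.
Suburban: Wₕ = 0.63884066; term = 0.63884066²·(1 − 0.13233500)·152.2/2386 = 0.022588188.
Sum = 0.037678663.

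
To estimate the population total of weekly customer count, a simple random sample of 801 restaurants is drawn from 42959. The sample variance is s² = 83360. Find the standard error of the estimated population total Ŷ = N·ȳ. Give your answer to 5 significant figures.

434140

Var(Ŷ) = N²·Var(ȳ) = N²·(1 − n/N)·s²/n.
f = 801/42959 = 0.01864569; Var(ȳ) = 0.98135431·83360/801 = 102.12946.
Var(Ŷ) = 42959² · 102.12946 = 1.8847743 × 10^11.
SE(Ŷ) = √(1.8847743 × 10^11) = 434140.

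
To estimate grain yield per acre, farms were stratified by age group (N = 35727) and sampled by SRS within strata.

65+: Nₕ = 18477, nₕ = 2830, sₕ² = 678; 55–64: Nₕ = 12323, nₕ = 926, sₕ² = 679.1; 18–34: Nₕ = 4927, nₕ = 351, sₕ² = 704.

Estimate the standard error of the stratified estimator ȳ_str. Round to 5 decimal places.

Var(ȳ_str) = Σₕ Wₕ²(1 − fₕ)sₕ²/nₕ with Wₕ = Nₕ/N, N = 35727.
65+: Wₕ = 0.51717189; term = 0.51717189²·(1 − 0.15316339)·678/2830 = 0.054264112.
55–64: Wₕ = 0.34492121; term = 0.34492121²·(1 − 0.07514404)·679.1/926 = 0.080693145.
18–34: Wₕ = 0.13790691; term = 0.13790691²·(1 − 0.07124011)·704/351 = 0.035427542.
Sum = 0.1703848.
SE = √(0.1703848) = 0.41278.

0.41278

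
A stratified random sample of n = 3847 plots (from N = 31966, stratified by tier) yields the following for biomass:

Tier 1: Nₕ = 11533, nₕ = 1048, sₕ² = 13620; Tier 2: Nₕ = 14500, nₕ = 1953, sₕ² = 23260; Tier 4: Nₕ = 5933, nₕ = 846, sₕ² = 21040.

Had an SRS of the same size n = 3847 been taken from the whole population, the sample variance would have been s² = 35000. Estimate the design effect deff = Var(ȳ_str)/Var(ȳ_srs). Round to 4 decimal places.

0.5489

Var(ȳ_str) = Σ Wₕ²(1−fₕ)sₕ²/nₕ with Wₕ = Nₕ/31966:
  Tier 1: (11533/31966)²·(1−1048/11533)·13620/1048 = 1.5379774
  Tier 2: (14500/31966)²·(1−1953/14500)·23260/1953 = 2.1205024
  Tier 4: (5933/31966)²·(1−846/5933)·21040/846 = 0.73457284
  → Var(ȳ_str) = 4.3930526.
Var(ȳ_srs) = (1 − 3847/31966)·35000/3847 = 8.0030851.
deff = 4.3930526 / 8.0030851 = 0.5489.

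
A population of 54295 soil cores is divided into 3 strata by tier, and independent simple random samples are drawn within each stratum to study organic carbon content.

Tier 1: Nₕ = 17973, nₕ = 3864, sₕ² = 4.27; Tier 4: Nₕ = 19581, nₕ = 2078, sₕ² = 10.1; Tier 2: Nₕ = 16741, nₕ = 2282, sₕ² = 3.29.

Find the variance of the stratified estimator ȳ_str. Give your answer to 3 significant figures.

7.79 × 10^-4

Var(ȳ_str) = Σₕ Wₕ²(1 − fₕ)sₕ²/nₕ with Wₕ = Nₕ/N, N = 54295.
Tier 1: Wₕ = 0.33102496; term = 0.33102496²·(1 − 0.21498915)·4.27/3864 = 9.5057829 × 10^-5.
Tier 4: Wₕ = 0.36064094; term = 0.36064094²·(1 − 0.10612328)·10.1/2078 = 5.6507165 × 10^-4.
Tier 2: Wₕ = 0.30833410; term = 0.30833410²·(1 − 0.13631205)·3.29/2282 = 1.1838052 × 10^-4.
Sum = 7.7851 × 10^-4.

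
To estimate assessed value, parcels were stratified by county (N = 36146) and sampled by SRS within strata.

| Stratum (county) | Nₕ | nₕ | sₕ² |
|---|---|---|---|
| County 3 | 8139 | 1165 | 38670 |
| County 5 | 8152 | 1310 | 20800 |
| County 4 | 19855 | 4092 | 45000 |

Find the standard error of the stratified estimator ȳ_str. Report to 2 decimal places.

Var(ȳ_str) = Σₕ Wₕ²(1 − fₕ)sₕ²/nₕ with Wₕ = Nₕ/N, N = 36146.
County 3: Wₕ = 0.22517014; term = 0.22517014²·(1 − 0.14313798)·38670/1165 = 1.4420514.
County 5: Wₕ = 0.22552980; term = 0.22552980²·(1 − 0.16069676)·20800/1310 = 0.67782689.
County 4: Wₕ = 0.54930006; term = 0.54930006²·(1 − 0.20609418)·45000/4092 = 2.6342996.
Sum = 4.7541779.
SE = √(4.7541779) = 2.18.

2.18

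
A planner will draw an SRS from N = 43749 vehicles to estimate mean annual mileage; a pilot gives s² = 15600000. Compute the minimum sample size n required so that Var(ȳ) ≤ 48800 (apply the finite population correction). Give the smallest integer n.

Without fpc, n₀ = s²/D = 15600000/48800 = 319.6721.
With fpc, (1 − n/N)·s²/n ≤ D requires n ≥ n₀/(1 + n₀/N) = 319.6721/(1 + 319.6721/43749) = 317.3532.
Rounding up, n = 318.

318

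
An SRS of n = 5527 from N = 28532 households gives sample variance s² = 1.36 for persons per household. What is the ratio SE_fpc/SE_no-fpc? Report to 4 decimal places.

0.8979

f = n/N = 5527/28532 = 0.19371232.
SE_no-fpc = √(s²/n) = 0.015686452; SE_fpc = √((1−f)s²/n) = 0.014085418.
Ratio = √(1−f) = 0.89793523.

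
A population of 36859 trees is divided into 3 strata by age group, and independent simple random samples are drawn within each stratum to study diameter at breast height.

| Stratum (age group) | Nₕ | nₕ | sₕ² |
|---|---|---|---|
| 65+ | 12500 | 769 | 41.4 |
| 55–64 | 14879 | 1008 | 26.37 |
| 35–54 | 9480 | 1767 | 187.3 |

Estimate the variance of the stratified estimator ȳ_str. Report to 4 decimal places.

Var(ȳ_str) = Σₕ Wₕ²(1 − fₕ)sₕ²/nₕ with Wₕ = Nₕ/N, N = 36859.
65+: Wₕ = 0.33913020; term = 0.33913020²·(1 − 0.06152000)·41.4/769 = 0.0058107468.
55–64: Wₕ = 0.40367346; term = 0.40367346²·(1 − 0.06774649)·26.37/1008 = 0.0039741478.
35–54: Wₕ = 0.25719634; term = 0.25719634²·(1 − 0.18639241)·187.3/1767 = 0.0057048706.
Sum = 0.015489765.

0.0155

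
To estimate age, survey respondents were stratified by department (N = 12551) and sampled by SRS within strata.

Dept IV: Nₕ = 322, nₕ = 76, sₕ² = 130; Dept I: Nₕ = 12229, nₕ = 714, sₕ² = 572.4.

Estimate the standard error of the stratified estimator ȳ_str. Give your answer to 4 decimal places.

0.8471

Var(ȳ_str) = Σₕ Wₕ²(1 − fₕ)sₕ²/nₕ with Wₕ = Nₕ/N, N = 12551.
Dept IV: Wₕ = 0.02565533; term = 0.02565533²·(1 − 0.23602484)·130/76 = 8.6012997 × 10^-4.
Dept I: Wₕ = 0.97434467; term = 0.97434467²·(1 − 0.05838580)·572.4/714 = 0.71663768.
Sum = 0.71749781.
SE = √(0.71749781) = 0.8471.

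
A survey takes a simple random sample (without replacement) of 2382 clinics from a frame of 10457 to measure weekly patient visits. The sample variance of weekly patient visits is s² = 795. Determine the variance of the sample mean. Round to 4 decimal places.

0.2577

Under SRS without replacement, Var(ȳ) = (1 − f)·s²/n with f = n/N = 2382/10457 = 0.22779000.
Var(ȳ) = (1 − 0.22779000)·795/2382 = 0.77221000·0.33375315 = 0.25772752.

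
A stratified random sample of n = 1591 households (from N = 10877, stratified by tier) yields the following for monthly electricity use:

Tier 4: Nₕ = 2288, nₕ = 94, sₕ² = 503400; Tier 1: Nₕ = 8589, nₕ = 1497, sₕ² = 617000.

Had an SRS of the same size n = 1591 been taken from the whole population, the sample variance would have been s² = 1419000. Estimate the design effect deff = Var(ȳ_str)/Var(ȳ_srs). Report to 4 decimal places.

0.5771

Var(ȳ_str) = Σ Wₕ²(1−fₕ)sₕ²/nₕ with Wₕ = Nₕ/10877:
  Tier 4: (2288/10877)²·(1−94/2288)·503400/94 = 227.2269
  Tier 1: (8589/10877)²·(1−1497/8589)·617000/1497 = 212.2054
  → Var(ȳ_str) = 439.4323.
Var(ȳ_srs) = (1 − 1591/10877)·1419000/1591 = 761.43313.
deff = 439.4323 / 761.43313 = 0.5771.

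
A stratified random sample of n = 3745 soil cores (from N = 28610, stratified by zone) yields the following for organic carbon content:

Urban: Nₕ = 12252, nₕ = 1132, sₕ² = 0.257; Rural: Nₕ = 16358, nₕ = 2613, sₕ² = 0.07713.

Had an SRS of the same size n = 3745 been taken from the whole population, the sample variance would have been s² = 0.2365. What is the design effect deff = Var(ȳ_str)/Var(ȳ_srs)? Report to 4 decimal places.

0.8362

Var(ȳ_str) = Σ Wₕ²(1−fₕ)sₕ²/nₕ with Wₕ = Nₕ/28610:
  Urban: (12252/28610)²·(1−1132/12252)·0.257/1132 = 3.778877 × 10^-5
  Rural: (16358/28610)²·(1−2613/16358)·0.07713/2613 = 8.1081758 × 10^-6
  → Var(ȳ_str) = 4.5896946 × 10^-5.
Var(ȳ_srs) = (1 − 3745/28610)·0.2365/3745 = 5.4884527 × 10^-5.
deff = (4.5896946 × 10^-5) / (5.4884527 × 10^-5) = 0.8362.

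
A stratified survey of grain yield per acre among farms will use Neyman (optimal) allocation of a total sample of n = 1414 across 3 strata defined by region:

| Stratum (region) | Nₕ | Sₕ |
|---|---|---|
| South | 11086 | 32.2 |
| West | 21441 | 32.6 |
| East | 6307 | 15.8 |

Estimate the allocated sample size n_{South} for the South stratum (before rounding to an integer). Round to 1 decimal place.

Neyman allocation: nₕ = n·NₕSₕ / Σⱼ NⱼSⱼ.
Σ NⱼSⱼ = 11086·32.2 + 21441·32.6 + 6307·15.8 = 1.1555964 × 10^6.
n_{South} = 1414·11086·32.2 / (1.1555964 × 10^6) = 436.8.

436.8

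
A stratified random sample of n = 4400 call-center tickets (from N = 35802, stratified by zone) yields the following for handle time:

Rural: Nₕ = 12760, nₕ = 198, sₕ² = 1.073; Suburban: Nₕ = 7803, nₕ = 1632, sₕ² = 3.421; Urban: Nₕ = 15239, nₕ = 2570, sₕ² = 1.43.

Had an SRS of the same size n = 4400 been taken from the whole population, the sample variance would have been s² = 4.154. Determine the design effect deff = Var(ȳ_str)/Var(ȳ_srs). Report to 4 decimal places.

Var(ȳ_str) = Σ Wₕ²(1−fₕ)sₕ²/nₕ with Wₕ = Nₕ/35802:
  Rural: (12760/35802)²·(1−198/12760)·1.073/198 = 6.7768741 × 10^-4
  Suburban: (7803/35802)²·(1−1632/7803)·3.421/1632 = 7.8747268 × 10^-5
  Urban: (15239/35802)²·(1−2570/15239)·1.43/2570 = 8.3808322 × 10^-5
  → Var(ȳ_str) = 8.40243 × 10^-4.
Var(ȳ_srs) = (1 − 4400/35802)·4.154/4400 = 8.2806387 × 10^-4.
deff = (8.40243 × 10^-4) / (8.2806387 × 10^-4) = 1.0147.

1.0147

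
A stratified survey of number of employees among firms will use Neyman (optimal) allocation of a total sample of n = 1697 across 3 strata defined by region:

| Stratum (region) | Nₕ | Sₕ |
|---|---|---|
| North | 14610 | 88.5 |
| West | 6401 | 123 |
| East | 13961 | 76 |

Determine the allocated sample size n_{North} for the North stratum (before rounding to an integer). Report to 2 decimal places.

698.49

Neyman allocation: nₕ = n·NₕSₕ / Σⱼ NⱼSⱼ.
Σ NⱼSⱼ = 14610·88.5 + 6401·123 + 13961·76 = 3.141344 × 10^6.
n_{North} = 1697·14610·88.5 / (3.141344 × 10^6) = 698.49.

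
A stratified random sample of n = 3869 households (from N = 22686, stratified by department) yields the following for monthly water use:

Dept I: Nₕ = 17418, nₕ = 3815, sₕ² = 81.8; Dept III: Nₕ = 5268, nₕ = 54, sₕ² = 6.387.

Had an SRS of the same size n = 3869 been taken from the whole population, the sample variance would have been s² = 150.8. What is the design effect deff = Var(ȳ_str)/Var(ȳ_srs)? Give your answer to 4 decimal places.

Var(ȳ_str) = Σ Wₕ²(1−fₕ)sₕ²/nₕ with Wₕ = Nₕ/22686:
  Dept I: (17418/22686)²·(1−3815/17418)·81.8/3815 = 0.009871335
  Dept III: (5268/22686)²·(1−54/5268)·6.387/54 = 0.0063125393
  → Var(ȳ_str) = 0.016183874.
Var(ȳ_srs) = (1 − 3869/22686)·150.8/3869 = 0.032329208.
deff = 0.016183874 / 0.032329208 = 0.5006.

0.5006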